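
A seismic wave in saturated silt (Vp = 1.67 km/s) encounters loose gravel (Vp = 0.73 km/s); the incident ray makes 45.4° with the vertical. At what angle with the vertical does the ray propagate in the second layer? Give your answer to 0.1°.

18.1°

sin θ₁/V₁ = sin θ₂/V₂ ⇒ sin θ₂ = 0.73·sin 45.4°/1.67 = 0.73·0.7120/1.67 = 0.3112.
θ₂ = arcsin 0.3112 = 18.13° from the normal.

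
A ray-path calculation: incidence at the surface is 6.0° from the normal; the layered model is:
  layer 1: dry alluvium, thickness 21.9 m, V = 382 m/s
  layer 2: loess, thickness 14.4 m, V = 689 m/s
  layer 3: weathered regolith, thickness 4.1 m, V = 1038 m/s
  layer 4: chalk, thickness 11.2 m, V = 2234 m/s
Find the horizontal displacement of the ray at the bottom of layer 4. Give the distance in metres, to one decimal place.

14.9 m

p = sin θ₁/V₁ = sin 6.0°/382 = 2.7363e-04 s/m is conserved through the stack.
Layer 1: θ = 6.00°; offset = 21.9·tan 6.00° = 2.302 m.
Layer 2: sin θ = p·689 = 0.1885 → θ = 10.87°; offset = 14.4·tan 10.87° = 2.764 m.
Layer 3: sin θ = p·1038 = 0.2840 → θ = 16.50°; offset = 4.1·tan 16.50° = 1.215 m.
Layer 4: sin θ = p·2234 = 0.6113 → θ = 37.68°; offset = 11.2·tan 37.68° = 8.651 m.
Σ offsets = 14.932 m.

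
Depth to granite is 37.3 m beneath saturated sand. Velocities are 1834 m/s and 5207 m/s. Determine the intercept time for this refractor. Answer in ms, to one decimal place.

θ_c = arcsin(V₁/V₂) = arcsin(1834/5207) = 20.62°; cos θ_c = 0.9359.
tᵢ = 2h·cos θ_c / V₁ = 2·37.3·0.9359 / 1834 = 0.03807 s.

38.1 ms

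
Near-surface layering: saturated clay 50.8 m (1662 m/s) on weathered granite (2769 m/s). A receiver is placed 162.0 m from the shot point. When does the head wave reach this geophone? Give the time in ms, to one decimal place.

t = x/V₂ + 2h·√(V₂²−V₁²)/(V₁V₂).
√(V₂²−V₁²) = √(2769²−1662²) = 2214.7 m/s; delay term = 2·50.8·2214.7/(1662·2769) = 0.04889 s.
t = 162.0/2769 + 0.04889 = 0.10740 s.

107.4 ms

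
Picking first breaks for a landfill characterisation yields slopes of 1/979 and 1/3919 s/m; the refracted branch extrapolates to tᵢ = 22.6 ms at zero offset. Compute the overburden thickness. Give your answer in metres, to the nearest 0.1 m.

h = tᵢ·V₁·V₂ / (2·√(V₂²−V₁²)).
√(V₂²−V₁²) = √(3919² − 979²) = 3794.7 m/s.
h = 0.0226 s × 979 × 3919 / (2 × 3794.7) = 11.42 m.

11.4 m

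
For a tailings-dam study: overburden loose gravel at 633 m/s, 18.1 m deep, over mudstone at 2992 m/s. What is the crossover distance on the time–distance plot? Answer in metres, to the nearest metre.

45 m

x_cross = 2h·√((V₂+V₁)/(V₂−V₁)).
(V₂+V₁)/(V₂−V₁) = (2992+633)/(2992−633) = 1.5367; √ = 1.2396.
x_cross = 2·18.1·1.2396 = 44.87 m.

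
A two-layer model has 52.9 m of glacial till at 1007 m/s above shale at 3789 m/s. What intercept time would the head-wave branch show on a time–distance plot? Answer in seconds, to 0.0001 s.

θ_c = arcsin(V₁/V₂) = arcsin(1007/3789) = 15.41°; cos θ_c = 0.9640.
tᵢ = 2h·cos θ_c / V₁ = 2·52.9·0.9640 / 1007 = 0.10129 s.

0.1013 s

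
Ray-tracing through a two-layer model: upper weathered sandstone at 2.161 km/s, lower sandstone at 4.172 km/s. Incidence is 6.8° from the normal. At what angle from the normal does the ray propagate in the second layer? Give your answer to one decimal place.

13.2°

Snell's law: sin θ₂ = (V₂/V₁)·sin θ₁ = (4.172/2.161)·sin 6.8° = 0.2286.
θ₂ = arcsin 0.2286 = 13.21° from the normal.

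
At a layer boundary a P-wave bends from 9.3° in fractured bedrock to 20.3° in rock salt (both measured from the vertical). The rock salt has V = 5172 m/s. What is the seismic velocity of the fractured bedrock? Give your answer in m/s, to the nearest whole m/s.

sin 9.3° = 0.1616; sin 20.3° = 0.3469.
V₁ = V₂·(sin θ₁/sin θ₂) = 5172·(0.1616/0.3469) = 2409.14 m/s.

2409 m/s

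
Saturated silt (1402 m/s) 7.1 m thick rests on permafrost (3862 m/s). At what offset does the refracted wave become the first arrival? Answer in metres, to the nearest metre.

21 m

x_cross = 2h·√((V₂+V₁)/(V₂−V₁)).
(V₂+V₁)/(V₂−V₁) = (3862+1402)/(3862−1402) = 2.1398; √ = 1.4628.
x_cross = 2·7.1·1.4628 = 20.77 m.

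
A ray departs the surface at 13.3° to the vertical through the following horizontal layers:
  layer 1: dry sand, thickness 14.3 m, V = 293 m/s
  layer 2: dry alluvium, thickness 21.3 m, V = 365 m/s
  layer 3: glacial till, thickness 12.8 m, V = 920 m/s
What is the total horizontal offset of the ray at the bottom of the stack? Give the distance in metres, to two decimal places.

23.12 m

Ray parameter p = sin 13.3° / 293 m/s = 7.8515e-04 s/m.
Layer 1: θ = 13.30°; offset = 14.3·tan 13.30° = 3.3804 m.
Layer 2: sin θ = p·365 = 0.2866 → θ = 16.65°; offset = 21.3·tan 16.65° = 6.3714 m.
Layer 3: sin θ = p·920 = 0.7223 → θ = 46.25°; offset = 12.8·tan 46.25° = 13.3701 m.
Summing the layer offsets gives 23.1219 m.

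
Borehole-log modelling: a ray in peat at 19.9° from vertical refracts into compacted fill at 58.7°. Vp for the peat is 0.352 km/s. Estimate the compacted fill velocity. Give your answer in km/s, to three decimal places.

Snell's law: sin 19.9°/V₁ = sin 58.7°/V₂.
V₂ = V₁·sin 58.7°/sin 19.9° = 0.352 × 2.5103 = 0.884 km/s.

0.884 km/s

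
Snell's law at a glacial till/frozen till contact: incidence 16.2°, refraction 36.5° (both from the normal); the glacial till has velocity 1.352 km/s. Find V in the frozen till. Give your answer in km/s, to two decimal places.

sin 16.2° = 0.2790; sin 36.5° = 0.5948.
V₂ = V₁·(sin θ₂/sin θ₁) = 1.352·(0.5948/0.2790) = 2.88 km/s.

2.88 km/s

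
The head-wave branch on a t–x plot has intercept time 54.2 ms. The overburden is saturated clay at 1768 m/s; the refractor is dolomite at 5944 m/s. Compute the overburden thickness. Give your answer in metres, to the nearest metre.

θ_c = arcsin(1768/5944) = 17.30°; cos θ_c = 0.9547.
tᵢ = 2h cos θ_c/V₁ ⇒ h = tᵢ·V₁/(2 cos θ_c) = 0.0542·1768/(2·0.9547) = 50.18 m.

50 m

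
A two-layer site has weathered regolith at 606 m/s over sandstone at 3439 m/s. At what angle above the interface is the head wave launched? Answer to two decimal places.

Critical incidence: sin θ_c = V₁/V₂ = 606/3439 = 0.1762.
θ_c = arcsin 0.1762 = 10.15°.
Measured from the interface: 90° − 10.15° = 79.85°.

79.85°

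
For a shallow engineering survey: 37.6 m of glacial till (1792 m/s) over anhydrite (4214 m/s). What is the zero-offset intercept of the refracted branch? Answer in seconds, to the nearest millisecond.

tᵢ = 2h·√(V₂²−V₁²)/(V₁V₂).
√(V₂²−V₁²) = √(4214²−1792²) = 3814.0 m/s.
tᵢ = 2·37.6·3814.0/(1792·4214) = 0.03798 s.

0.038 s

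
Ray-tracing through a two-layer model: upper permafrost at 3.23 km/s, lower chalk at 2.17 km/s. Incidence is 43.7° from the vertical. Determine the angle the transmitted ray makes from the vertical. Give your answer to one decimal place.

27.7°

Snell's law: sin θ₂ = (V₂/V₁)·sin θ₁ = (2.17/3.23)·sin 43.7° = 0.4642.
θ₂ = sin⁻¹(0.4642) = 27.66° (from vertical).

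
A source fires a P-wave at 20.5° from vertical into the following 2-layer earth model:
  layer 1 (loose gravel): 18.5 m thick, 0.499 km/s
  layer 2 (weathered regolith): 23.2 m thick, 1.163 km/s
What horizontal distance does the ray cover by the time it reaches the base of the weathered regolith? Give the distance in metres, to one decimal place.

Ray parameter p = sin 20.5° / 0.499 km/s = 7.0182e-01 s/km.
Layer 1: θ = 20.50°; offset = 18.5·tan 20.50° = 6.917 m.
Layer 2: sin θ = p·1.163 = 0.8162 → θ = 54.71°; offset = 23.2·tan 54.71° = 32.776 m.
Σ offsets = 39.693 m.

39.7 m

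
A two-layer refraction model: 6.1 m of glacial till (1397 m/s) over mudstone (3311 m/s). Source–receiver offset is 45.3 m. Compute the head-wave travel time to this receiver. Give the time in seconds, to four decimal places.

0.0216 s

θ_c = arcsin(V₁/V₂) = arcsin(1397/3311) = 24.96°, cos θ_c = 0.9066.
Intercept time tᵢ = 2h cos θ_c / V₁ = 2·6.1·0.9066/1397 = 0.00792 s.
t = x/V₂ + tᵢ = 45.3/3311 + 0.00792 = 0.02160 s.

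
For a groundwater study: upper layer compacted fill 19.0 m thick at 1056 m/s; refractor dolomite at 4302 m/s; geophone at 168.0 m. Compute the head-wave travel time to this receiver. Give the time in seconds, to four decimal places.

0.0739 s

θ_c = arcsin(V₁/V₂) = arcsin(1056/4302) = 14.21°, cos θ_c = 0.9694.
Intercept time tᵢ = 2h cos θ_c / V₁ = 2·19.0·0.9694/1056 = 0.03488 s.
t = x/V₂ + tᵢ = 168.0/4302 + 0.03488 = 0.07394 s.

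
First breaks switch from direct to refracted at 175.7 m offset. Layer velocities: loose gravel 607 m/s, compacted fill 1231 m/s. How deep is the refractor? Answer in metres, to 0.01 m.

51.19 m

x_cross = 2h·√((V₂+V₁)/(V₂−V₁)) → h = x_cross / (2·√((V₂+V₁)/(V₂−V₁))).
√((V₂+V₁)/(V₂−V₁)) = √((1231+607)/(1231−607)) = 1.7162.
h = 175.7 / (2·1.7162) = 51.19 m.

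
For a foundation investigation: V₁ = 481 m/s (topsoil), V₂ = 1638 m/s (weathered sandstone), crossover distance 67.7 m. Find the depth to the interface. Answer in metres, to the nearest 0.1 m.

x_cross = 2h·√((V₂+V₁)/(V₂−V₁)) → h = x_cross / (2·√((V₂+V₁)/(V₂−V₁))).
√((V₂+V₁)/(V₂−V₁)) = √((1638+481)/(1638−481)) = 1.3533.
h = 67.7 / (2·1.3533) = 25.01 m.

25.0 m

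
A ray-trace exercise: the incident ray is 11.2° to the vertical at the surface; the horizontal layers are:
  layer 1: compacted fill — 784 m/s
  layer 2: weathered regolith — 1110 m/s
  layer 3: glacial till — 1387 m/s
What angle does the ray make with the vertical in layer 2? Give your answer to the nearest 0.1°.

16.0°

Ray parameter p = sin 11.2° / 784 = 2.4775e-04 s/m.
sin θ_2 = p·V_2 = 2.4775e-04 × 1110 = 0.2750.
θ_2 = arcsin 0.2750 = 15.96°.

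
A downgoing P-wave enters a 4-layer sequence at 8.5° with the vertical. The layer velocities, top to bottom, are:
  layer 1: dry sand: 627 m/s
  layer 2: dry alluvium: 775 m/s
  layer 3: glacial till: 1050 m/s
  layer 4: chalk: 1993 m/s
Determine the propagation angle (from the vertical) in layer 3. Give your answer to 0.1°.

14.3°

Ray parameter p = sin 8.5° / 627 = 2.3574e-04 s/m.
sin θ_3 = p·V_3 = 2.3574e-04 × 1050 = 0.2475.
θ_3 = arcsin 0.2475 = 14.33°.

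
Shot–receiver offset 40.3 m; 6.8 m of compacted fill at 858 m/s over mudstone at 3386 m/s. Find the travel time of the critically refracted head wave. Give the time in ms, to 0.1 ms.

27.2 ms

θ_c = arcsin(V₁/V₂) = arcsin(858/3386) = 14.68°, cos θ_c = 0.9674.
Intercept time tᵢ = 2h cos θ_c / V₁ = 2·6.8·0.9674/858 = 0.01533 s.
t = x/V₂ + tᵢ = 40.3/3386 + 0.01533 = 0.02724 s.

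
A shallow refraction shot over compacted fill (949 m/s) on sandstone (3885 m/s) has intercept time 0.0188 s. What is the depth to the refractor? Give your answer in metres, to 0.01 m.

h = tᵢ·V₁·V₂ / (2·√(V₂²−V₁²)).
√(V₂²−V₁²) = √(3885² − 949²) = 3767.3 m/s.
h = 0.0188 s × 949 × 3885 / (2 × 3767.3) = 9.20 m.

9.20 m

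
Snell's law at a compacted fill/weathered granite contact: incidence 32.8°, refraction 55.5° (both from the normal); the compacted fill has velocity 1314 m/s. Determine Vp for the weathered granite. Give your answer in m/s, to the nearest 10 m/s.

Snell's law: sin 32.8°/V₁ = sin 55.5°/V₂.
V₂ = V₁·sin 55.5°/sin 32.8° = 1314 × 1.5213 = 1999.05 m/s.

2000 m/s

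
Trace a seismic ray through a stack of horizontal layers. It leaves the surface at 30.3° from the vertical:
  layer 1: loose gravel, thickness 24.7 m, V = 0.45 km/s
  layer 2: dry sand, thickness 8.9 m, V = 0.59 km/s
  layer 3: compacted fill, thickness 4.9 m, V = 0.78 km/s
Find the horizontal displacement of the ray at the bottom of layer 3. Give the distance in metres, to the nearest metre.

31 m

Apply Snell's law at each interface; in layer i the horizontal offset is hᵢ·tan θᵢ.
Layer 1: θ = 30.30°; offset = 24.7·tan 30.30° = 14.434 m.
Layer 2: sin θ = 0.59·sin 30.3°/0.45 = 0.6615, θ = 41.41°; offset = 8.9·tan 41.41° = 7.850 m.
Layer 3: sin θ = 0.78·sin 30.3°/0.45 = 0.8745, θ = 60.99°; offset = 4.9·tan 60.99° = 8.835 m.
Total horizontal offset = 31.119 m.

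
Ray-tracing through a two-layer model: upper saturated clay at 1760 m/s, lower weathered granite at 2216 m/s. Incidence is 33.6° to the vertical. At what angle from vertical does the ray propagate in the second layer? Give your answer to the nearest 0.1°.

44.2°

sin θ₁/V₁ = sin θ₂/V₂ ⇒ sin θ₂ = 2216·sin 33.6°/1760 = 2216·0.5534/1760 = 0.6968.
θ₂ = sin⁻¹(0.6968) = 44.17° (from vertical).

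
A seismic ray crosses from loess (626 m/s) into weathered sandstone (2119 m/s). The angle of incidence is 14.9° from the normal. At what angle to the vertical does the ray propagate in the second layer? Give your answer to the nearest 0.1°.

60.5°

sin θ₁/V₁ = sin θ₂/V₂ ⇒ sin θ₂ = 2119·sin 14.9°/626 = 2119·0.2571/626 = 0.8704.
θ₂ = sin⁻¹(0.8704) = 60.50° (from vertical).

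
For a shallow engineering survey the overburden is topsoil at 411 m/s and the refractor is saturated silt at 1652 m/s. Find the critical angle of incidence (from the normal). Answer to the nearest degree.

At critical incidence the refracted ray runs along the interface (θ₂ = 90°), so sin θ_c = V₁/V₂.
θ_c = arcsin(411/1652) = arcsin 0.2488 = 14.41°.

14°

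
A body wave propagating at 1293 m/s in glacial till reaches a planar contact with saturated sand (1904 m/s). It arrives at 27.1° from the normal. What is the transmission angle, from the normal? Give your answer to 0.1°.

Snell's law: sin θ₂ = (V₂/V₁)·sin θ₁ = (1904/1293)·sin 27.1° = 0.6708.
θ₂ = arcsin 0.6708 = 42.13° from the normal.

42.1°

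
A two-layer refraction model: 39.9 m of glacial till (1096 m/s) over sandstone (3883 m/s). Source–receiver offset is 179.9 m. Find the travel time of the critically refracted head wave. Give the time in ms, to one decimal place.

116.2 ms

θ_c = arcsin(V₁/V₂) = arcsin(1096/3883) = 16.39°, cos θ_c = 0.9593.
Intercept time tᵢ = 2h cos θ_c / V₁ = 2·39.9·0.9593/1096 = 0.06985 s.
t = x/V₂ + tᵢ = 179.9/3883 + 0.06985 = 0.11618 s.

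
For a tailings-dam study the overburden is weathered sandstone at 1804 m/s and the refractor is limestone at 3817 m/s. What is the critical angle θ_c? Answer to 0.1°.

Critical incidence: sin θ_c = V₁/V₂ = 1804/3817 = 0.4726.
θ_c = arcsin 0.4726 = 28.20°.

28.2°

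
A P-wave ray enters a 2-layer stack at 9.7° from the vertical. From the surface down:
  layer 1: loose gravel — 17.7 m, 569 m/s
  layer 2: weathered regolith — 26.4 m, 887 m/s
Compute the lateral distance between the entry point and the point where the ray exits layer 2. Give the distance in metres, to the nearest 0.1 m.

10.2 m

Apply Snell's law at each interface; in layer i the horizontal offset is hᵢ·tan θᵢ.
Layer 1: θ = 9.70°; offset = 17.7·tan 9.70° = 3.026 m.
Layer 2: sin θ = 887·sin 9.7°/569 = 0.2627, θ = 15.23°; offset = 26.4·tan 15.23° = 7.186 m.
Σ offsets = 10.212 m.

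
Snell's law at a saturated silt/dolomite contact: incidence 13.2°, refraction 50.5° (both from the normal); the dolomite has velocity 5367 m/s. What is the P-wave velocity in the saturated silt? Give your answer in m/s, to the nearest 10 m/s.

Snell's law: sin 13.2°/V₁ = sin 50.5°/V₂.
V₁ = V₂·sin 13.2°/sin 50.5° = 5367 × 0.2959 = 1588.28 m/s.

1590 m/s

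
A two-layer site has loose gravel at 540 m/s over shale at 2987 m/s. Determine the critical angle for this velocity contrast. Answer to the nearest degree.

10°

Critical incidence: sin θ_c = V₁/V₂ = 540/2987 = 0.1808.
θ_c = arcsin 0.1808 = 10.42°.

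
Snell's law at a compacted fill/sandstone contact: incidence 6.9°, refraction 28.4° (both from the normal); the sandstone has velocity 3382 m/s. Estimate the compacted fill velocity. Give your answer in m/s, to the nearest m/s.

sin 6.9° = 0.1201; sin 28.4° = 0.4756.
V₁ = V₂·(sin θ₁/sin θ₂) = 3382·(0.1201/0.4756) = 854.25 m/s.

854 m/s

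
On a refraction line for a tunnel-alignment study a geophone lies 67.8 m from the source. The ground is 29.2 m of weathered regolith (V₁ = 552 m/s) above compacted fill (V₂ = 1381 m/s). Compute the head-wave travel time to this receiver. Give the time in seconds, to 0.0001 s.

0.1461 s

θ_c = arcsin(V₁/V₂) = arcsin(552/1381) = 23.56°, cos θ_c = 0.9166.
Intercept time tᵢ = 2h cos θ_c / V₁ = 2·29.2·0.9166/552 = 0.09698 s.
t = x/V₂ + tᵢ = 67.8/1381 + 0.09698 = 0.14607 s.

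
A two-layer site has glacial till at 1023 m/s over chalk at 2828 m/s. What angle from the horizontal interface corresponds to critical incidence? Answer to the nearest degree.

At critical incidence the refracted ray runs along the interface (θ₂ = 90°), so sin θ_c = V₁/V₂.
θ_c = arcsin(1023/2828) = arcsin 0.3617 = 21.21°.
Measured from the interface: 90° − 21.21° = 68.79°.

69°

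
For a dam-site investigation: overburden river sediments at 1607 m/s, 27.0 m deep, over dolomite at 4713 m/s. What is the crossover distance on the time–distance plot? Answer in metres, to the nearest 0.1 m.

77.0 m

x_cross = 2h·√((V₂+V₁)/(V₂−V₁)).
(V₂+V₁)/(V₂−V₁) = (4713+1607)/(4713−1607) = 2.0348; √ = 1.4265.
x_cross = 2·27.0·1.4265 = 77.03 m.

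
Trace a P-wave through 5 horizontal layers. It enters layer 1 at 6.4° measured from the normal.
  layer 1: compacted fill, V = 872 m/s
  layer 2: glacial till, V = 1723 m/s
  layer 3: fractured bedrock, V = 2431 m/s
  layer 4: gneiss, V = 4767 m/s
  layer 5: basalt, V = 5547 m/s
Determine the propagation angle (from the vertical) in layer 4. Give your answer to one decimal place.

Ray parameter p = sin 6.4° / 872 = 1.2783e-04 s/m.
sin θ_4 = p·V_4 = 1.2783e-04 × 4767 = 0.6094.
θ_4 = 37.54° from the vertical.

37.5°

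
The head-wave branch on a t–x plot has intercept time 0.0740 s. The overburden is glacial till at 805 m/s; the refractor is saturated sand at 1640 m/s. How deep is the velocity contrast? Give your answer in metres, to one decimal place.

34.2 m

θ_c = arcsin(805/1640) = 29.40°; cos θ_c = 0.8712.
tᵢ = 2h cos θ_c/V₁ ⇒ h = tᵢ·V₁/(2 cos θ_c) = 0.074·805/(2·0.8712) = 34.19 m.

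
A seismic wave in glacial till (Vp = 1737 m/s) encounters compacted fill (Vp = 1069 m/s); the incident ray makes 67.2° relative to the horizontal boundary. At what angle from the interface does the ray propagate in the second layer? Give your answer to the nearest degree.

76°

Angle from the normal: 90° − 67.2° = 22.8°.
Snell's law: sin θ₂ = (V₂/V₁)·sin θ₁ = (1069/1737)·sin 22.8° = 0.2385.
θ₂ = arcsin 0.2385 = 13.80° from the normal.
From the interface: 90° − 13.80° = 76.20°.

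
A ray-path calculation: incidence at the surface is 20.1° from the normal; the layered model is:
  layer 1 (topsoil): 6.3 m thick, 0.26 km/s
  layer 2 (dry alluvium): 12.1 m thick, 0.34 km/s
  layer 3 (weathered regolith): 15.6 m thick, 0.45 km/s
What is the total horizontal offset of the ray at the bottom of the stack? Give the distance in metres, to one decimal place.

19.9 m

Ray parameter p = sin 20.1° / 0.26 km/s = 1.3218e+00 s/km.
Layer 1: θ = 20.10°; offset = 6.3·tan 20.10° = 2.305 m.
Layer 2: sin θ = p·0.34 = 0.4494 → θ = 26.71°; offset = 12.1·tan 26.71° = 6.087 m.
Layer 3: sin θ = p·0.45 = 0.5948 → θ = 36.50°; offset = 15.6·tan 36.50° = 11.543 m.
Total horizontal offset = 19.935 m.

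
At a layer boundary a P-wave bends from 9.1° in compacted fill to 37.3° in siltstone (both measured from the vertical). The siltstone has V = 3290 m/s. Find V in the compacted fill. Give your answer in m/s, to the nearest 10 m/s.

860 m/s

sin 9.1° = 0.1582; sin 37.3° = 0.6060.
V₁ = V₂·(sin θ₁/sin θ₂) = 3290·(0.1582/0.6060) = 858.66 m/s.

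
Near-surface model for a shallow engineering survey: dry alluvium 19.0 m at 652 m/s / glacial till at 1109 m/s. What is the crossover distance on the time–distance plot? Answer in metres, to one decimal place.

θ_c = arcsin(652/1109) = 36.01°, so cos θ_c = 0.8089 and tᵢ = 2h cos θ_c/V₁ = 0.0471 s.
At crossover x/V₁ = x/V₂ + tᵢ ⇒ x = tᵢ/(1/V₁ − 1/V₂) = 0.04715/(1.5337e-03 − 9.0171e-04) = 74.59 m.

74.6 m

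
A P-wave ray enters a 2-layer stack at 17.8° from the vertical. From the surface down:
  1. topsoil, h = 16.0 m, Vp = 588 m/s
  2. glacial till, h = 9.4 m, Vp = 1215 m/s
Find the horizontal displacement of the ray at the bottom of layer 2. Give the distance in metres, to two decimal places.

p = sin θ₁/V₁ = sin 17.8°/588 = 5.1989e-04 s/m is conserved through the stack.
Layer 1: θ = 17.80°; offset = 16.0·tan 17.80° = 5.1370 m.
Layer 2: sin θ = p·1215 = 0.6317 → θ = 39.17°; offset = 9.4·tan 39.17° = 7.6591 m.
Total horizontal offset = 12.7962 m.

12.80 m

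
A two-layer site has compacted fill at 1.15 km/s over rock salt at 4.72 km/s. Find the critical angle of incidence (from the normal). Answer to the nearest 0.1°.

14.1°

Critical incidence: sin θ_c = V₁/V₂ = 1.15/4.72 = 0.2436.
θ_c = arcsin 0.2436 = 14.10°.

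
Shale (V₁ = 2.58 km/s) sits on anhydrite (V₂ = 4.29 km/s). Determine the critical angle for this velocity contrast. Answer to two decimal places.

At critical incidence the refracted ray runs along the interface (θ₂ = 90°), so sin θ_c = V₁/V₂.
θ_c = arcsin(2.58/4.29) = arcsin 0.6014 = 36.97°.

36.97°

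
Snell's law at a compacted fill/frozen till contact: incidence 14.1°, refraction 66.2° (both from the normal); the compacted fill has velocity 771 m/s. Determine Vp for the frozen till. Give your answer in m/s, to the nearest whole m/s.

2896 m/s

Snell's law: sin 14.1°/V₁ = sin 66.2°/V₂.
V₂ = V₁·sin 66.2°/sin 14.1° = 771 × 3.7558 = 2895.69 m/s.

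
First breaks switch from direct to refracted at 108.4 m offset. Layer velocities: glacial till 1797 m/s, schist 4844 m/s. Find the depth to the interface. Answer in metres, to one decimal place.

x_cross = 2h·√((V₂+V₁)/(V₂−V₁)) → h = x_cross / (2·√((V₂+V₁)/(V₂−V₁))).
√((V₂+V₁)/(V₂−V₁)) = √((4844+1797)/(4844−1797)) = 1.4763.
h = 108.4 / (2·1.4763) = 36.71 m.

36.7 m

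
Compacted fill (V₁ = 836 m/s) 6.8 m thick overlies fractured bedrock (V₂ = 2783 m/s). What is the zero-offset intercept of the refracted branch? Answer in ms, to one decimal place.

tᵢ = 2h·√(V₂²−V₁²)/(V₁V₂).
√(V₂²−V₁²) = √(2783²−836²) = 2654.5 m/s.
tᵢ = 2·6.8·2654.5/(836·2783) = 0.01552 s.

15.5 ms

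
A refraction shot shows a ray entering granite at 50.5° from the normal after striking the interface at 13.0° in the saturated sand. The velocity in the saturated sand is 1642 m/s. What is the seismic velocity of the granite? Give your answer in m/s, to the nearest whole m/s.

Snell's law: sin 13.0°/V₁ = sin 50.5°/V₂.
V₂ = V₁·sin 50.5°/sin 13.0° = 1642 × 3.4302 = 5632.37 m/s.

5632 m/s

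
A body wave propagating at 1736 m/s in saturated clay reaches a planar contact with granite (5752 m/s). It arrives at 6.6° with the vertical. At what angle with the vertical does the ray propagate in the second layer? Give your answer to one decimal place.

22.4°

sin θ₁/V₁ = sin θ₂/V₂ ⇒ sin θ₂ = 5752·sin 6.6°/1736 = 5752·0.1149/1736 = 0.3808.
θ₂ = arcsin 0.3808 = 22.39° from the normal.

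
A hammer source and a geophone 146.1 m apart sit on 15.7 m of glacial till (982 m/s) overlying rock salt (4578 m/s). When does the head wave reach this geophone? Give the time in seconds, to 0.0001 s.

t = x/V₂ + 2h·√(V₂²−V₁²)/(V₁V₂).
√(V₂²−V₁²) = √(4578²−982²) = 4471.4 m/s; delay term = 2·15.7·4471.4/(982·4578) = 0.03123 s.
t = 146.1/4578 + 0.03123 = 0.06314 s.

0.0631 s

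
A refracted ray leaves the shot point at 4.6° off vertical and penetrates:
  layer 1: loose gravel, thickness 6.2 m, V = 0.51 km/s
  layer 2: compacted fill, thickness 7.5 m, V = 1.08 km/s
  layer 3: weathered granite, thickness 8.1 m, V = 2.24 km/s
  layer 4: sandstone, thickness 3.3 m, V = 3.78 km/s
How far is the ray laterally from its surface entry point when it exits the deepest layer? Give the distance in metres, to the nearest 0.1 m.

7.3 m

Ray parameter p = sin 4.6° / 0.51 km/s = 1.5725e-01 s/km.
Layer 1: θ = 4.60°; offset = 6.2·tan 4.60° = 0.499 m.
Layer 2: sin θ = p·1.08 = 0.1698 → θ = 9.78°; offset = 7.5·tan 9.78° = 1.293 m.
Layer 3: sin θ = p·2.24 = 0.3522 → θ = 20.62°; offset = 8.1·tan 20.62° = 3.049 m.
Layer 4: sin θ = p·3.78 = 0.5944 → θ = 36.47°; offset = 3.3·tan 36.47° = 2.439 m.
Summing the layer offsets gives 7.279 m.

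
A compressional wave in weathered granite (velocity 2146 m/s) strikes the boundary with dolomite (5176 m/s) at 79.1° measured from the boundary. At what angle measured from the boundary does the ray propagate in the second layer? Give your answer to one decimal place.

62.9°

Convert to the normal: θ₁ = 90° − 79.1° = 10.9°.
Snell's law: sin θ₂ = (V₂/V₁)·sin θ₁ = (5176/2146)·sin 10.9° = 0.4561.
θ₂ = sin⁻¹(0.4561) = 27.13° (from vertical).
From the interface: 90° − 27.13° = 62.87°.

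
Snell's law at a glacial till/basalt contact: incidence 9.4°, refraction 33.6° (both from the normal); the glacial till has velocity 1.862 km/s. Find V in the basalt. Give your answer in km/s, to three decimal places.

Snell's law: sin 9.4°/V₁ = sin 33.6°/V₂.
V₂ = V₁·sin 33.6°/sin 9.4° = 1.862 × 3.3883 = 6.309 km/s.

6.309 km/s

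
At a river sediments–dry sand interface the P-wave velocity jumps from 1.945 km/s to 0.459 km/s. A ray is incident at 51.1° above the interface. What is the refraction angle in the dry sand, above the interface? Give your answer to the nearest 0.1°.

81.5°

Angle from the normal: 90° − 51.1° = 38.9°.
sin θ₁/V₁ = sin θ₂/V₂ ⇒ sin θ₂ = 0.459·sin 38.9°/1.945 = 0.459·0.6280/1.945 = 0.1482.
θ₂ = arcsin 0.1482 = 8.52° from the normal.
From the interface: 90° − 8.52° = 81.48°.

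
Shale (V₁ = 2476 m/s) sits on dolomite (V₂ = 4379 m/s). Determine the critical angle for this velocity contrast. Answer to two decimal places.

At critical incidence the refracted ray runs along the interface (θ₂ = 90°), so sin θ_c = V₁/V₂.
θ_c = arcsin(2476/4379) = arcsin 0.5654 = 34.43°.

34.43°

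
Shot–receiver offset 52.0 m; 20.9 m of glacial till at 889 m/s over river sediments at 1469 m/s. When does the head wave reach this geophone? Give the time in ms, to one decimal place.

72.8 ms

θ_c = arcsin(V₁/V₂) = arcsin(889/1469) = 37.24°, cos θ_c = 0.7961.
Intercept time tᵢ = 2h cos θ_c / V₁ = 2·20.9·0.7961/889 = 0.03743 s.
t = x/V₂ + tᵢ = 52.0/1469 + 0.03743 = 0.07283 s.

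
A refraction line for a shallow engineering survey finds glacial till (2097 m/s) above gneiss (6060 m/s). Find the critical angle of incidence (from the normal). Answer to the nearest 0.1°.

20.2°

Critical incidence: sin θ_c = V₁/V₂ = 2097/6060 = 0.3460.
θ_c = arcsin 0.3460 = 20.25°.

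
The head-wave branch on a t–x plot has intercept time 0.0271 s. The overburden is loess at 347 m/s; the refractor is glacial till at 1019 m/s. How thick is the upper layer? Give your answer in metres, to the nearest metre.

θ_c = arcsin(347/1019) = 19.91°; cos θ_c = 0.9402.
tᵢ = 2h cos θ_c/V₁ ⇒ h = tᵢ·V₁/(2 cos θ_c) = 0.0271·347/(2·0.9402) = 5.00 m.

5 m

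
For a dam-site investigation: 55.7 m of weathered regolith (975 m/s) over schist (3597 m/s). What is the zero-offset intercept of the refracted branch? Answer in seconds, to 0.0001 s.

0.1100 s

θ_c = arcsin(V₁/V₂) = arcsin(975/3597) = 15.73°; cos θ_c = 0.9626.
tᵢ = 2h·cos θ_c / V₁ = 2·55.7·0.9626 / 975 = 0.10998 s.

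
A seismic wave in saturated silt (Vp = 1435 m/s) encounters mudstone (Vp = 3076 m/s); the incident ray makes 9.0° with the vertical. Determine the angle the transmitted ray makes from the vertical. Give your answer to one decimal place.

19.6°

Snell's law: sin θ₂ = (V₂/V₁)·sin θ₁ = (3076/1435)·sin 9.0° = 0.3353.
θ₂ = sin⁻¹(0.3353) = 19.59° (from vertical).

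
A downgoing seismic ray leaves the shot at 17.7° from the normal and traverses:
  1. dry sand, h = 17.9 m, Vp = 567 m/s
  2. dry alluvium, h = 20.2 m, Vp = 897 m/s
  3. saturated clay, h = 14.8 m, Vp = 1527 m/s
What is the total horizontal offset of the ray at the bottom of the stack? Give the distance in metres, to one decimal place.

37.9 m

Ray parameter p = sin 17.7° / 567 m/s = 5.3621e-04 s/m.
Layer 1: θ = 17.70°; offset = 17.9·tan 17.70° = 5.713 m.
Layer 2: sin θ = p·897 = 0.4810 → θ = 28.75°; offset = 20.2·tan 28.75° = 11.082 m.
Layer 3: sin θ = p·1527 = 0.8188 → θ = 54.96°; offset = 14.8·tan 54.96° = 21.109 m.
Σ offsets = 37.903 m.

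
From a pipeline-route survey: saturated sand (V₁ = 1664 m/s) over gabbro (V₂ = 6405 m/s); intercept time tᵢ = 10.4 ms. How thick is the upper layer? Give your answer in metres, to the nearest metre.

9 m

h = tᵢ·V₁·V₂ / (2·√(V₂²−V₁²)).
√(V₂²−V₁²) = √(6405² − 1664²) = 6185.1 m/s.
h = 0.0104 s × 1664 × 6405 / (2 × 6185.1) = 8.96 m.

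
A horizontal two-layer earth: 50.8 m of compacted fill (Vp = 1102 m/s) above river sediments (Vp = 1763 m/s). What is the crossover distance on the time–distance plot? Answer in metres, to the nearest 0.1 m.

x_cross = 2h·√((V₂+V₁)/(V₂−V₁)).
(V₂+V₁)/(V₂−V₁) = (1763+1102)/(1763−1102) = 4.3343; √ = 2.0819.
x_cross = 2·50.8·2.0819 = 211.52 m.

211.5 m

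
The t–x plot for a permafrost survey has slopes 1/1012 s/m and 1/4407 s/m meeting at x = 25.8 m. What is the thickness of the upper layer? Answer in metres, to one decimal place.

10.2 m

x_cross = 2h·√((V₂+V₁)/(V₂−V₁)) → h = x_cross / (2·√((V₂+V₁)/(V₂−V₁))).
√((V₂+V₁)/(V₂−V₁)) = √((4407+1012)/(4407−1012)) = 1.2634.
h = 25.8 / (2·1.2634) = 10.21 m.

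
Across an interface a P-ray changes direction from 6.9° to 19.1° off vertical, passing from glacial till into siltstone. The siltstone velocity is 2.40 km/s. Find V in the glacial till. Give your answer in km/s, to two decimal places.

0.88 km/s

sin 6.9° = 0.1201; sin 19.1° = 0.3272.
V₁ = V₂·(sin θ₁/sin θ₂) = 2.40·(0.1201/0.3272) = 0.88 km/s.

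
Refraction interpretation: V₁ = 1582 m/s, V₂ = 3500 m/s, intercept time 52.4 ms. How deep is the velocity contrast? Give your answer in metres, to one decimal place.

46.5 m

h = tᵢ·V₁·V₂ / (2·√(V₂²−V₁²)).
√(V₂²−V₁²) = √(3500² − 1582²) = 3122.1 m/s.
h = 0.0524 s × 1582 × 3500 / (2 × 3122.1) = 46.47 m.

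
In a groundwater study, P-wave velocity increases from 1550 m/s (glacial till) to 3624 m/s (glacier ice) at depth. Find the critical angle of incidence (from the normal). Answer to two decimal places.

Critical incidence: sin θ_c = V₁/V₂ = 1550/3624 = 0.4277.
θ_c = arcsin 0.4277 = 25.32°.

25.32°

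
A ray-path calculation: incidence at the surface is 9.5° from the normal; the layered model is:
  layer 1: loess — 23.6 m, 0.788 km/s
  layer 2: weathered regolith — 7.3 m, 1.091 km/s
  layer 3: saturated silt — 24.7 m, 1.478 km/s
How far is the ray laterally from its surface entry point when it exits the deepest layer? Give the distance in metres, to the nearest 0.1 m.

Ray parameter p = sin 9.5° / 0.788 km/s = 2.0945e-01 s/km.
Layer 1: θ = 9.50°; offset = 23.6·tan 9.50° = 3.949 m.
Layer 2: sin θ = p·1.091 = 0.2285 → θ = 13.21°; offset = 7.3·tan 13.21° = 1.713 m.
Layer 3: sin θ = p·1.478 = 0.3096 → θ = 18.03°; offset = 24.7·tan 18.03° = 8.041 m.
Summing the layer offsets gives 13.704 m.

13.7 m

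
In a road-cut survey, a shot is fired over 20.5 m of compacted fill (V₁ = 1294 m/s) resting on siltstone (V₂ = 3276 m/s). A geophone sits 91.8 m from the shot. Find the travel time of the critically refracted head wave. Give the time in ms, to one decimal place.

57.1 ms

θ_c = arcsin(V₁/V₂) = arcsin(1294/3276) = 23.27°, cos θ_c = 0.9187.
Intercept time tᵢ = 2h cos θ_c / V₁ = 2·20.5·0.9187/1294 = 0.02911 s.
t = x/V₂ + tᵢ = 91.8/3276 + 0.02911 = 0.05713 s.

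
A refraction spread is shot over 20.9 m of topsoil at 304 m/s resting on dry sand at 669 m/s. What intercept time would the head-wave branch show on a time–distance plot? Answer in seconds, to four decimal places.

0.1225 s

θ_c = arcsin(V₁/V₂) = arcsin(304/669) = 27.03°; cos θ_c = 0.8908.
tᵢ = 2h·cos θ_c / V₁ = 2·20.9·0.8908 / 304 = 0.12248 s.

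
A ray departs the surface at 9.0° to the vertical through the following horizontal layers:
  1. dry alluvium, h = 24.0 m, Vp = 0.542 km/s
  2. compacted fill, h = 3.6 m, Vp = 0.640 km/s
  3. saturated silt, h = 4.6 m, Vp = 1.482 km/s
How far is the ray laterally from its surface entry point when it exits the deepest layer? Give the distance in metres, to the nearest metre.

Ray parameter p = sin 9.0° / 0.542 km/s = 2.8862e-01 s/km.
Layer 1: θ = 9.00°; offset = 24.0·tan 9.00° = 3.801 m.
Layer 2: sin θ = p·0.640 = 0.1847 → θ = 10.64°; offset = 3.6·tan 10.64° = 0.677 m.
Layer 3: sin θ = p·1.482 = 0.4277 → θ = 25.32°; offset = 4.6·tan 25.32° = 2.177 m.
Total horizontal offset = 6.655 m.

7 m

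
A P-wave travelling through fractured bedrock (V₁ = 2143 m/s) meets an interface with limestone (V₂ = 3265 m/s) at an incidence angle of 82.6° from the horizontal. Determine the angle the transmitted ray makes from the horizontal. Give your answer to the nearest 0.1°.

78.7°

Angle from the normal: 90° − 82.6° = 7.4°.
Snell's law: sin θ₂ = (V₂/V₁)·sin θ₁ = (3265/2143)·sin 7.4° = 0.1962.
θ₂ = sin⁻¹(0.1962) = 11.32° (from vertical).
From the interface: 90° − 11.32° = 78.68°.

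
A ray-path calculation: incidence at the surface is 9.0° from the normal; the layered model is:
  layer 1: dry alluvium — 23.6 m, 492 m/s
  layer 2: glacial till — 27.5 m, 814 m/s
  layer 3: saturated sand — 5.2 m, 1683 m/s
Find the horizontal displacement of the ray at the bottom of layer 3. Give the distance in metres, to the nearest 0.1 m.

Ray parameter p = sin 9.0° / 492 m/s = 3.1796e-04 s/m.
Layer 1: θ = 9.00°; offset = 23.6·tan 9.00° = 3.738 m.
Layer 2: sin θ = p·814 = 0.2588 → θ = 15.00°; offset = 27.5·tan 15.00° = 7.369 m.
Layer 3: sin θ = p·1683 = 0.5351 → θ = 32.35°; offset = 5.2·tan 32.35° = 3.294 m.
Σ offsets = 14.400 m.

14.4 m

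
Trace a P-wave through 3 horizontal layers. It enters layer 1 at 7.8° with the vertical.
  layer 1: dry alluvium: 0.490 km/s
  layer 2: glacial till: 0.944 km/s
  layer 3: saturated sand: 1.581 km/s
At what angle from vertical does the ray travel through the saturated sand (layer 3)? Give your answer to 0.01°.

Ray parameter p = sin 7.8° / 0.490 = 2.7697e-01 s/km.
sin θ_3 = p·V_3 = 2.7697e-01 × 1.581 = 0.4379.
θ_3 = 25.97° from the vertical.

25.97°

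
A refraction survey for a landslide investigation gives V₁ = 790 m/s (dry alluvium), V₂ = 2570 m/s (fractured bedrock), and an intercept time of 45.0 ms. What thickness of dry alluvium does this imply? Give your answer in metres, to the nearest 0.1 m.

θ_c = arcsin(790/2570) = 17.90°; cos θ_c = 0.9516.
tᵢ = 2h cos θ_c/V₁ ⇒ h = tᵢ·V₁/(2 cos θ_c) = 0.045·790/(2·0.9516) = 18.68 m.

18.7 m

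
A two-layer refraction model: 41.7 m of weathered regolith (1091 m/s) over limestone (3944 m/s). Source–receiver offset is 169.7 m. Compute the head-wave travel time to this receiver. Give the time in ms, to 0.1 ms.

116.5 ms

t = x/V₂ + 2h·√(V₂²−V₁²)/(V₁V₂).
√(V₂²−V₁²) = √(3944²−1091²) = 3790.1 m/s; delay term = 2·41.7·3790.1/(1091·3944) = 0.07346 s.
t = 169.7/3944 + 0.07346 = 0.11649 s.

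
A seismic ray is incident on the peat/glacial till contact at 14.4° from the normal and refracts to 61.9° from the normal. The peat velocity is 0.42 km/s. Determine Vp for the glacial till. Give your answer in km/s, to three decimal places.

Snell's law: sin 14.4°/V₁ = sin 61.9°/V₂.
V₂ = V₁·sin 61.9°/sin 14.4° = 0.42 × 3.5471 = 1.490 km/s.

1.490 km/s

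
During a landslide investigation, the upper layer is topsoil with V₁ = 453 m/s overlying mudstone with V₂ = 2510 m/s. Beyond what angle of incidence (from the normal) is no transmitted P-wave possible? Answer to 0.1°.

At critical incidence the refracted ray runs along the interface (θ₂ = 90°), so sin θ_c = V₁/V₂.
θ_c = arcsin(453/2510) = arcsin 0.1805 = 10.40°.

10.4°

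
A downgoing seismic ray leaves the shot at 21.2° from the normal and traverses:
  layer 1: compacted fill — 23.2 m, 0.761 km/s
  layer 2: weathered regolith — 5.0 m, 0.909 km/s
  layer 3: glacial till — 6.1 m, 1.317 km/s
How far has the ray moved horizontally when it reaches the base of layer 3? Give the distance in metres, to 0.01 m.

p = sin θ₁/V₁ = sin 21.2°/0.761 = 4.7520e-01 s/km is conserved through the stack.
Layer 1: θ = 21.20°; offset = 23.2·tan 21.20° = 8.9987 m.
Layer 2: sin θ = p·0.909 = 0.4320 → θ = 25.59°; offset = 5.0·tan 25.59° = 2.3947 m.
Layer 3: sin θ = p·1.317 = 0.6258 → θ = 38.74°; offset = 6.1·tan 38.74° = 4.8946 m.
Total horizontal offset = 16.2880 m.

16.29 m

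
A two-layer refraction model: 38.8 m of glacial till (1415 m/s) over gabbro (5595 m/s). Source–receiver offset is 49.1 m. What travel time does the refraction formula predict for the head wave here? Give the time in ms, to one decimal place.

θ_c = arcsin(V₁/V₂) = arcsin(1415/5595) = 14.65°, cos θ_c = 0.9675.
Intercept time tᵢ = 2h cos θ_c / V₁ = 2·38.8·0.9675/1415 = 0.05306 s.
t = x/V₂ + tᵢ = 49.1/5595 + 0.05306 = 0.06183 s.

61.8 ms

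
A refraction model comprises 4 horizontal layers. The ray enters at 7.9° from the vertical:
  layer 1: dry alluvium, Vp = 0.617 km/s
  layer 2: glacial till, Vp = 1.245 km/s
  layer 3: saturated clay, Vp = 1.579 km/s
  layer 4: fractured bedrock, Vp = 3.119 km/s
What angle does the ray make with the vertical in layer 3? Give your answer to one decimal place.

Ray parameter p = sin 7.9° / 0.617 = 2.2276e-01 s/km.
sin θ_3 = p·V_3 = 2.2276e-01 × 1.579 = 0.3517.
θ_3 = 20.59° from the vertical.

20.6°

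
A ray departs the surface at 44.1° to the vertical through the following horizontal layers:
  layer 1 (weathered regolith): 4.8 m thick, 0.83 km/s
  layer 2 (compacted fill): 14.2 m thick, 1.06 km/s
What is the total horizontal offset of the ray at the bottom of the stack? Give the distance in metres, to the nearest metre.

32 m

Ray parameter p = sin 44.1° / 0.83 km/s = 8.3845e-01 s/km.
Layer 1: θ = 44.10°; offset = 4.8·tan 44.10° = 4.652 m.
Layer 2: sin θ = p·1.06 = 0.8888 → θ = 62.72°; offset = 14.2·tan 62.72° = 27.532 m.
Total horizontal offset = 32.184 m.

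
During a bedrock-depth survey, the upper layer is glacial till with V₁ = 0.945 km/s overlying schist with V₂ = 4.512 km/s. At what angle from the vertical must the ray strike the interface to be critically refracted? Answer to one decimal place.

12.1°

Critical incidence: sin θ_c = V₁/V₂ = 0.945/4.512 = 0.2094.
θ_c = arcsin 0.2094 = 12.09°.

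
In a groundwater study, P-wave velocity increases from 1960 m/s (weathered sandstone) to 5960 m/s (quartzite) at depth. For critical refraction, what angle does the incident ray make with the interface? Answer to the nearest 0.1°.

70.8°

Critical incidence: sin θ_c = V₁/V₂ = 1960/5960 = 0.3289.
θ_c = arcsin 0.3289 = 19.20°.
Measured from the interface: 90° − 19.20° = 70.80°.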